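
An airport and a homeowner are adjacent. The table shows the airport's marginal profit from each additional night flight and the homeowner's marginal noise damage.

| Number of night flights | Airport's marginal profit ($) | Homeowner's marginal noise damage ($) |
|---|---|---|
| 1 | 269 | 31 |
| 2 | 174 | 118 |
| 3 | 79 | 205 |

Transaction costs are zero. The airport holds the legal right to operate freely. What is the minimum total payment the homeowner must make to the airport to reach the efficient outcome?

Left alone the airport would choose level 3 (marginal profit stays positive).
Efficient level: k* = 2 (marginal profit ≥ marginal noise damage through 2).
The homeowner must at least cover the airport's forgone profit from cutting 3→2: 79 = 79.

$79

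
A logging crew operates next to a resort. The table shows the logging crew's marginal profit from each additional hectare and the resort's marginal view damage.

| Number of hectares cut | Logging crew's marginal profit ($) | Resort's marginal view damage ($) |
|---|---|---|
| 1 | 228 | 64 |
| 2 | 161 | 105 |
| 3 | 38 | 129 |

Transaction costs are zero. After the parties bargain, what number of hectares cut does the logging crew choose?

Bargaining reaches the level where marginal profit last exceeds marginal view damage.
That holds through level 2 (161 ≥ 105) but not at 3 (38 < 129).

2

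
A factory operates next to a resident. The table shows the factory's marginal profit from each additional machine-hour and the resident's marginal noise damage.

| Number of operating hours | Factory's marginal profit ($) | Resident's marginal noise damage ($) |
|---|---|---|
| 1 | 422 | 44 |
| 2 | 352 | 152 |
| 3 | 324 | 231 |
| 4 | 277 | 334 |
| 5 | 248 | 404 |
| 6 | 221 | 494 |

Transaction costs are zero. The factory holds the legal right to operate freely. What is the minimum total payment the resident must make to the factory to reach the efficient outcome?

Left alone the factory would choose level 6 (marginal profit stays positive).
Efficient level: k* = 3 (marginal profit ≥ marginal noise damage through 3).
The resident must at least cover the factory's forgone profit from cutting 6→3: 277 + 248 + 221 = 746.

$746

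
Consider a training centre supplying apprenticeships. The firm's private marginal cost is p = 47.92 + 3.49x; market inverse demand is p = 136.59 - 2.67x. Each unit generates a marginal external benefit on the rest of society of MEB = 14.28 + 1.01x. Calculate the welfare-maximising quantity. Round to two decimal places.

x* = 19.99

Social marginal cost = private MC − MEB = 33.64 + 2.48x.
Set SMC = demand: 33.64 + 2.48x = 136.59 - 2.67x → x* = 19.9903.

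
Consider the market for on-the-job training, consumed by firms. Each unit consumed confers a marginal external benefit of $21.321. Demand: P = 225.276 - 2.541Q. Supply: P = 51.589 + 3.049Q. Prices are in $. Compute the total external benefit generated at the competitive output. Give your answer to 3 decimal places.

Market equilibrium (private): 51.589 + 3.049Q = 225.276 - 2.541Q → Q_m = 31.0710.
Total external benefit = MEB × Q_m = 21.321 × 31.0710 = 662.4648.

$662.465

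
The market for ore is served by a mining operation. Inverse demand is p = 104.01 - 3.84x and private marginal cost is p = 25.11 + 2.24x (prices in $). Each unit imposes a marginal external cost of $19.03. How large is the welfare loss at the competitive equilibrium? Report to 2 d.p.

Market equilibrium (private): 25.11 + 2.24x = 104.01 - 3.84x → x_m = 12.9770.
Social marginal cost = private MC + MEC = 44.14 + 2.24x.
Set SMC = demand: 44.14 + 2.24x = 104.01 - 3.84x → x* = 9.8470.
Height of the DWL triangle at x_m is SMC(x_m) − demand(x_m) = MEC(x_m) = 19.0300.
DWL = ½ × 3.1300 × 19.0300 = 29.7820.

DWL = $29.78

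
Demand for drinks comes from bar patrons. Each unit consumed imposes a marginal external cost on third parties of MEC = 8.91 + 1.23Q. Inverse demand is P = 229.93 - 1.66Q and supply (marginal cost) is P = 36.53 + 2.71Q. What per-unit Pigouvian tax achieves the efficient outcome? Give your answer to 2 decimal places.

Social marginal benefit = demand − MEC = 221.02 - 2.89Q.
Set SMB = MC: 221.02 - 2.89Q = 36.53 + 2.71Q → Q* = 32.9446.
The Pigouvian tax equals MEC at Q*: 8.91 + 1.23×32.9446 = 49.4319.

tax = 49.43 per unit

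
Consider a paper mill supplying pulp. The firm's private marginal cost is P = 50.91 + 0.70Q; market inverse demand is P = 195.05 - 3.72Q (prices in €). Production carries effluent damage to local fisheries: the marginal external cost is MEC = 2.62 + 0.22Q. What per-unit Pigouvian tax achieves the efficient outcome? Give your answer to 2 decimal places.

Social marginal cost = private MC + MEC = 53.53 + 0.92Q.
Set SMC = demand: 53.53 + 0.92Q = 195.05 - 3.72Q → Q* = 30.5000.
The Pigouvian tax equals MEC at Q*: 2.62 + 0.22×30.5000 = 9.3300.

tax = €9.33 per unit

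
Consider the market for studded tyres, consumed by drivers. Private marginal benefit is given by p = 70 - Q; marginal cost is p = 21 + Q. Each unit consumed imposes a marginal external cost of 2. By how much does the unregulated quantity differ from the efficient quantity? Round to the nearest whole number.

1 units

Market equilibrium (private): 21 + Q = 70 - Q → Q_m = 24.5000.
Social marginal benefit = demand − MEC = 68 - Q.
Set SMB = MC: 68 - Q = 21 + Q → Q* = 23.5000.
Gap = |24.5000 − 23.5000| = 1.0000.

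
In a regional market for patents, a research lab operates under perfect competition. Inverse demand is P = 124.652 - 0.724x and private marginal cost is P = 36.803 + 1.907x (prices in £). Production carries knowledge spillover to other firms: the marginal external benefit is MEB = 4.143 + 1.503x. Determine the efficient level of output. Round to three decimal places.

x* = 81.553

Social marginal cost = private MC − MEB = 32.660 + 0.404x.
Set SMC = demand: 32.660 + 0.404x = 124.652 - 0.724x → x* = 81.5532.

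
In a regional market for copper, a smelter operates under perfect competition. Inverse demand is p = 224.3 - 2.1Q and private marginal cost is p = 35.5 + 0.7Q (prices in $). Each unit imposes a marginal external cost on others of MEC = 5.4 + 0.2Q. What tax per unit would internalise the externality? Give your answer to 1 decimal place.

Social marginal cost = private MC + MEC = 40.9 + 0.9Q.
Set SMC = demand: 40.9 + 0.9Q = 224.3 - 2.1Q → Q* = 61.1333.
The Pigouvian tax equals MEC at Q*: 5.4 + 0.2×61.1333 = 17.6267.

tax = $17.6 per unit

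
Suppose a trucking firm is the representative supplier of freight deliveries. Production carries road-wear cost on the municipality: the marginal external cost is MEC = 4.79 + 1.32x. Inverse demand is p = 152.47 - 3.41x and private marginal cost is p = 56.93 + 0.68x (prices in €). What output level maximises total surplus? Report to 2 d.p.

Social marginal cost = private MC + MEC = 61.72 + 2.00x.
Set SMC = demand: 61.72 + 2.00x = 152.47 - 3.41x → x* = 16.7745.

x* = 16.77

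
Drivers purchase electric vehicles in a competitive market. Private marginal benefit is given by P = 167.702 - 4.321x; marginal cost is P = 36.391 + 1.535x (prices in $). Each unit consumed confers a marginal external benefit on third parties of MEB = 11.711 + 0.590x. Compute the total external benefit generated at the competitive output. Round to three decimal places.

$410.927

Market equilibrium (private): 36.391 + 1.535x = 167.702 - 4.321x → x_m = 22.4233.
Total external benefit = ∫₀^{x_m} (11.711 + 0.590x) dx = 11.711×22.4233 + ½×0.590×22.4233² = 410.9266.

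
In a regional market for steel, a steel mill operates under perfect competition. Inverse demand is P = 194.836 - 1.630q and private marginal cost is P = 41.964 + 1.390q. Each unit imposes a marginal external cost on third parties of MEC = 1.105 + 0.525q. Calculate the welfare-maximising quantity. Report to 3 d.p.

Social marginal cost = private MC + MEC = 43.069 + 1.915q.
Set SMC = demand: 43.069 + 1.915q = 194.836 - 1.630q → q* = 42.8116.

q* = 42.812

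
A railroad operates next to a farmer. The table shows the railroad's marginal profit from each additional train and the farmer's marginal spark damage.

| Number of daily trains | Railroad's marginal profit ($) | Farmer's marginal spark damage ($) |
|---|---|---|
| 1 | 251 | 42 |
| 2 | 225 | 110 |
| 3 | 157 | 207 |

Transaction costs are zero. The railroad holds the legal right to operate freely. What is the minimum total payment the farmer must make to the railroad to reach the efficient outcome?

$157

Left alone the railroad would choose level 3 (marginal profit stays positive).
Efficient level: k* = 2 (marginal profit ≥ marginal spark damage through 2).
The farmer must at least cover the railroad's forgone profit from cutting 3→2: 157 = 157.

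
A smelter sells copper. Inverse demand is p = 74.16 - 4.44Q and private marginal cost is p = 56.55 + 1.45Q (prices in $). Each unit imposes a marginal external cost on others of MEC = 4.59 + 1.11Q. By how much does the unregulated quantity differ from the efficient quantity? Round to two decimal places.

1.13 units

Market equilibrium (private): 56.55 + 1.45Q = 74.16 - 4.44Q → Q_m = 2.9898.
Social marginal cost = private MC + MEC = 61.14 + 2.56Q.
Set SMC = demand: 61.14 + 2.56Q = 74.16 - 4.44Q → Q* = 1.8600.
Gap = |2.9898 − 1.8600| = 1.1298.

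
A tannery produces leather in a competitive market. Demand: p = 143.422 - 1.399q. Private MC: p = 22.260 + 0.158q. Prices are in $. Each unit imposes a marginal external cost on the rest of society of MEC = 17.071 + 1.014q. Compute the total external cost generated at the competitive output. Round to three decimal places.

$4398.603

Market equilibrium (private): 22.260 + 0.158q = 143.422 - 1.399q → q_m = 77.8176.
Total external cost = ∫₀^{q_m} (17.071 + 1.014q) dq = 17.071×77.8176 + ½×1.014×77.8176² = 4398.6027.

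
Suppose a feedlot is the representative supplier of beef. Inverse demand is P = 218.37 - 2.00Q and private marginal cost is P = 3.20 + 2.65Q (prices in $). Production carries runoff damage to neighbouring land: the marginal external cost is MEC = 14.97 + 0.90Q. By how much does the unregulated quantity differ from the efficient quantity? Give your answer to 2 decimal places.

10.20 units

Market equilibrium (private): 3.20 + 2.65Q = 218.37 - 2.00Q → Q_m = 46.2731.
Social marginal cost = private MC + MEC = 18.17 + 3.55Q.
Set SMC = demand: 18.17 + 3.55Q = 218.37 - 2.00Q → Q* = 36.0721.
Gap = |46.2731 − 36.0721| = 10.2010.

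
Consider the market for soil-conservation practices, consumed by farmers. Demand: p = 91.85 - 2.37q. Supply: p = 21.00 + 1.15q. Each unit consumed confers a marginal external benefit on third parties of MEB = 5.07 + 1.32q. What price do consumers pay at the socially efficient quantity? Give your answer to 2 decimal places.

Social marginal benefit = demand + MEB = 96.92 - 1.05q.
Set SMB = MC: 96.92 - 1.05q = 21.00 + 1.15q → q* = 34.5091.
Consumer price on the demand curve at q*: 91.85 − 2.37×34.5091 = 10.0634.

P = 10.06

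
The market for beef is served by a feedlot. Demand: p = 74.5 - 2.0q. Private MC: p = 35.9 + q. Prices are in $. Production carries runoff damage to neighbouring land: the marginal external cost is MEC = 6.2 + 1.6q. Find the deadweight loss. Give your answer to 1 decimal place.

Market equilibrium (private): 35.9 + q = 74.5 - 2.0q → q_m = 12.8667.
Social marginal cost = private MC + MEC = 42.1 + 2.6q.
Set SMC = demand: 42.1 + 2.6q = 74.5 - 2.0q → q* = 7.0435.
Height of the DWL triangle at q_m is SMC(q_m) − demand(q_m) = MEC(q_m) = 26.7867.
DWL = ½ × 5.8232 × 26.7867 = 77.9922.

DWL = $78.0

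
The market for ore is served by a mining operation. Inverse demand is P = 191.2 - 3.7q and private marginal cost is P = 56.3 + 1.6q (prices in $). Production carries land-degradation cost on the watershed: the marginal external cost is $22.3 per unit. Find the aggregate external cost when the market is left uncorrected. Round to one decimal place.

Market equilibrium (private): 56.3 + 1.6q = 191.2 - 3.7q → q_m = 25.4528.
Total external cost = MEC × q_m = 22.3 × 25.4528 = 567.5974.

$567.6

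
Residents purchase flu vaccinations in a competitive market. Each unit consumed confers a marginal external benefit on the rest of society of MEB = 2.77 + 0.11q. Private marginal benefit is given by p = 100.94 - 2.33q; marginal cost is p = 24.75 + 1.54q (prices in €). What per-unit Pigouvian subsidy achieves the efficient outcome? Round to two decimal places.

Social marginal benefit = demand + MEB = 103.71 - 2.22q.
Set SMB = MC: 103.71 - 2.22q = 24.75 + 1.54q → q* = 21.0000.
The Pigouvian subsidy equals MEB at q*: 2.77 + 0.11×21.0000 = 5.0800.

subsidy = €5.08 per unit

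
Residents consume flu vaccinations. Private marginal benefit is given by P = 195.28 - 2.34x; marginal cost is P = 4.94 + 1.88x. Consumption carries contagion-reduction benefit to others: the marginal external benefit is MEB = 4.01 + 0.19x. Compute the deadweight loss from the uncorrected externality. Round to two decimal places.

DWL = 19.63

Market equilibrium (private): 4.94 + 1.88x = 195.28 - 2.34x → x_m = 45.1043.
Social marginal benefit = demand + MEB = 199.29 - 2.15x.
Set SMB = MC: 199.29 - 2.15x = 4.94 + 1.88x → x* = 48.2258.
Between x* and x_m the wedge SMB − MC runs linearly from 0 to MEB(x_m), so the loss is a triangle.
DWL = ½ × 3.1215 × 12.5798 = 19.6339.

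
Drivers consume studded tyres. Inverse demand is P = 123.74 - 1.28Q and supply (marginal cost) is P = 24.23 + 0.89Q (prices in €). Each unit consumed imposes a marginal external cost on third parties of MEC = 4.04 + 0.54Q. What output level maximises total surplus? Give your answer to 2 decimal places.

Social marginal benefit = demand − MEC = 119.70 - 1.82Q.
Set SMB = MC: 119.70 - 1.82Q = 24.23 + 0.89Q → Q* = 35.2288.

Q* = 35.23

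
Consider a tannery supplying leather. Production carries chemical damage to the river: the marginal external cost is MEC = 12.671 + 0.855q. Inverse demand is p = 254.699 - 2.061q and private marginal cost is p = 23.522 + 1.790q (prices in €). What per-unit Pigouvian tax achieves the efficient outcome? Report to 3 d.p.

tax = €52.370 per unit

Social marginal cost = private MC + MEC = 36.193 + 2.645q.
Set SMC = demand: 36.193 + 2.645q = 254.699 - 2.061q → q* = 46.4314.
The Pigouvian tax equals MEC at q*: 12.671 + 0.855×46.4314 = 52.3698.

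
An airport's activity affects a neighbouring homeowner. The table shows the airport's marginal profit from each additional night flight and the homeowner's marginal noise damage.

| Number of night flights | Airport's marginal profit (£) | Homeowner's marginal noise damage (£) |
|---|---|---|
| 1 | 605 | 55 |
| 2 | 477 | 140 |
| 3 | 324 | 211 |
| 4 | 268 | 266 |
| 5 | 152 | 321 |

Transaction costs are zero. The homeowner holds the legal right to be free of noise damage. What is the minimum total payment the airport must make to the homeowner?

Efficient level: marginal profit ≥ marginal noise damage through level 4, so k* = 4.
With the homeowner holding the right, the airport must at least compensate total damage at k*: 55 + 140 + 211 + 266 = 672.

£672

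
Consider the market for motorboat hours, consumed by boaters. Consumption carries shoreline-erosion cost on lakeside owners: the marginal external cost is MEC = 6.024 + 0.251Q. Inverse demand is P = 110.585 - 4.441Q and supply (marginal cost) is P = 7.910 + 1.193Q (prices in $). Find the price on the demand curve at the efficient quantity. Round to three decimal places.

P = $37.649

Social marginal benefit = demand − MEC = 104.561 - 4.692Q.
Set SMB = MC: 104.561 - 4.692Q = 7.910 + 1.193Q → Q* = 16.4233.
Consumer price on the demand curve at Q*: 110.585 − 4.441×16.4233 = 37.6491.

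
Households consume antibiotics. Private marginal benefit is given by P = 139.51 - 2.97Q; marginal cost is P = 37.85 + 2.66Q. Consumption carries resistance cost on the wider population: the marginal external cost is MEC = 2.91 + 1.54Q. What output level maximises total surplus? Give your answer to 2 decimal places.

Social marginal benefit = demand − MEC = 136.60 - 4.51Q.
Set SMB = MC: 136.60 - 4.51Q = 37.85 + 2.66Q → Q* = 13.7727.

Q* = 13.77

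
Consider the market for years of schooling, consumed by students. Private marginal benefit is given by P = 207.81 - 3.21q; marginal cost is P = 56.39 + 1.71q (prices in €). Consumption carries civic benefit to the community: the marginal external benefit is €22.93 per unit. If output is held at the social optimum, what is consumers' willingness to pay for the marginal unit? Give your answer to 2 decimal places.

Social marginal benefit = demand + MEB = 230.74 - 3.21q.
Set SMB = MC: 230.74 - 3.21q = 56.39 + 1.71q → q* = 35.4370.
Consumer price on the demand curve at q*: 207.81 − 3.21×35.4370 = 94.0572.

P = €94.06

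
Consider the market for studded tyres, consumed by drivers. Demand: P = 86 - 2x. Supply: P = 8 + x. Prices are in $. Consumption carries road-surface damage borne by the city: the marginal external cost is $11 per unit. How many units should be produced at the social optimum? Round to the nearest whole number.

x* = 22

Social marginal benefit = demand − MEC = 75 - 2x.
Set SMB = MC: 75 - 2x = 8 + x → x* = 22.3333.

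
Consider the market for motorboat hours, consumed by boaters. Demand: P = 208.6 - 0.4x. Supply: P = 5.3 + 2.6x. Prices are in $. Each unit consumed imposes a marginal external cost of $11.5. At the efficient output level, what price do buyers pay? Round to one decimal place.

Social marginal benefit = demand − MEC = 197.1 - 0.4x.
Set SMB = MC: 197.1 - 0.4x = 5.3 + 2.6x → x* = 63.9333.
Consumer price on the demand curve at x*: 208.6 − 0.4×63.9333 = 183.0267.

P = $183.0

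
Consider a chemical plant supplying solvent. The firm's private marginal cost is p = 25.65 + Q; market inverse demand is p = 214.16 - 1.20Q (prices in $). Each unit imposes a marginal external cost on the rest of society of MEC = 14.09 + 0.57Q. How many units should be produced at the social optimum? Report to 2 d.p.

Q* = 62.97

Social marginal cost = private MC + MEC = 39.74 + 1.57Q.
Set SMC = demand: 39.74 + 1.57Q = 214.16 - 1.20Q → Q* = 62.9675.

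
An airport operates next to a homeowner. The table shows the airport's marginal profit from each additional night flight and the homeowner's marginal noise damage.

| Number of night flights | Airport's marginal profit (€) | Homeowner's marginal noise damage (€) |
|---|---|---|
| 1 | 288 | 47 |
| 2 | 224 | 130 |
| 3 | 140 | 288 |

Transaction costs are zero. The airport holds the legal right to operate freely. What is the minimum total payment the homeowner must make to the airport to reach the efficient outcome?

Left alone the airport would choose level 3 (marginal profit stays positive).
Efficient level: k* = 2 (marginal profit ≥ marginal noise damage through 2).
The homeowner must at least cover the airport's forgone profit from cutting 3→2: 140 = 140.

€140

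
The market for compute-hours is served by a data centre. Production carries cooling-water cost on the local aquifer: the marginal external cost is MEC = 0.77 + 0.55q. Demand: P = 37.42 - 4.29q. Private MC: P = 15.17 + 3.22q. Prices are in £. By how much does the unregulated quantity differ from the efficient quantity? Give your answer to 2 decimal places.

Market equilibrium (private): 15.17 + 3.22q = 37.42 - 4.29q → q_m = 2.9627.
Social marginal cost = private MC + MEC = 15.94 + 3.77q.
Set SMC = demand: 15.94 + 3.77q = 37.42 - 4.29q → q* = 2.6650.
Gap = |2.9627 − 2.6650| = 0.2977.

0.30 units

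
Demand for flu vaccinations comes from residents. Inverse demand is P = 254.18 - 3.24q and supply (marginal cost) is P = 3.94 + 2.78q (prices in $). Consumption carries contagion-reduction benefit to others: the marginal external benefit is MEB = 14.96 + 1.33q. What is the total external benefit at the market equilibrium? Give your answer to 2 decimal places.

Market equilibrium (private): 3.94 + 2.78q = 254.18 - 3.24q → q_m = 41.5681.
Total external benefit = ∫₀^{q_m} (14.96 + 1.33q) dq = 14.96×41.5681 + ½×1.33×41.5681² = 1770.9169.

$1770.92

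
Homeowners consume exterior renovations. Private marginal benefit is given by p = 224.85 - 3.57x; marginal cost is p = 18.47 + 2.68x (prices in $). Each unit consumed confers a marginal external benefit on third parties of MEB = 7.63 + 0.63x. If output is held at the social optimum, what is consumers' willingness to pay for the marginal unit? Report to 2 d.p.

Social marginal benefit = demand + MEB = 232.48 - 2.94x.
Set SMB = MC: 232.48 - 2.94x = 18.47 + 2.68x → x* = 38.0801.
Consumer price on the demand curve at x*: 224.85 − 3.57×38.0801 = 88.9040.

P = $88.90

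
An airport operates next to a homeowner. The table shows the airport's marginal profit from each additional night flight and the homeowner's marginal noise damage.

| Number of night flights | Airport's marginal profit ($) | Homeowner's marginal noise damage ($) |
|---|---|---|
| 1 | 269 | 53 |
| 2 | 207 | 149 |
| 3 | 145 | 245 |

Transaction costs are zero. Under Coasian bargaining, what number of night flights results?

Bargaining reaches the level where marginal profit last exceeds marginal noise damage.
That holds through level 2 (207 ≥ 149) but not at 3 (145 < 245).

2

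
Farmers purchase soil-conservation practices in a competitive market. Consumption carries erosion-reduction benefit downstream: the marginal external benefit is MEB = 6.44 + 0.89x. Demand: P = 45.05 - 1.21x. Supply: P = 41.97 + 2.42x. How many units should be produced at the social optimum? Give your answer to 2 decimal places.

Social marginal benefit = demand + MEB = 51.49 - 0.32x.
Set SMB = MC: 51.49 - 0.32x = 41.97 + 2.42x → x* = 3.4745.

x* = 3.47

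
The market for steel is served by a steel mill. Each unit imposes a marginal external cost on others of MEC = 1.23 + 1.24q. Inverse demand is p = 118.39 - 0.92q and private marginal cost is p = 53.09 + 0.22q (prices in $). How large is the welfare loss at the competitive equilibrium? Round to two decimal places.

DWL = $1096.90

Market equilibrium (private): 53.09 + 0.22q = 118.39 - 0.92q → q_m = 57.2807.
Social marginal cost = private MC + MEC = 54.32 + 1.46q.
Set SMC = demand: 54.32 + 1.46q = 118.39 - 0.92q → q* = 26.9202.
Height of the DWL triangle at q_m is SMC(q_m) − demand(q_m) = MEC(q_m) = 72.2581.
DWL = ½ × 30.3605 × 72.2581 = 1096.8960.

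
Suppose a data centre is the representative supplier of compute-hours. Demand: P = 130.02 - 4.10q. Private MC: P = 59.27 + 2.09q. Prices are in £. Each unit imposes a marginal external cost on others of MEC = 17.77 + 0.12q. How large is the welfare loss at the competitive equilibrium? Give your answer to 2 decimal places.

DWL = £29.03

Market equilibrium (private): 59.27 + 2.09q = 130.02 - 4.10q → q_m = 11.4297.
Social marginal cost = private MC + MEC = 77.04 + 2.21q.
Set SMC = demand: 77.04 + 2.21q = 130.02 - 4.10q → q* = 8.3962.
The welfare-loss triangle has base |q_m − q*| and height MEC(q_m) (the vertical gap between SMC and demand is zero at q* and MEC at q_m).
DWL = ½ × 3.0335 × 19.1416 = 29.0330.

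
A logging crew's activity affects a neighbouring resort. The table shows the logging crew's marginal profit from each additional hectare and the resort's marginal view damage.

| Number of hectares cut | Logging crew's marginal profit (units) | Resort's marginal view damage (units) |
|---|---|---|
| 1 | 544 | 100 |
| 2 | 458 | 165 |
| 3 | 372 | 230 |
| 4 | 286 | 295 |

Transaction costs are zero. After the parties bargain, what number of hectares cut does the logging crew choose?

3

Bargaining reaches the level where marginal profit last exceeds marginal view damage.
That holds through level 3 (372 ≥ 230) but not at 4 (286 < 295).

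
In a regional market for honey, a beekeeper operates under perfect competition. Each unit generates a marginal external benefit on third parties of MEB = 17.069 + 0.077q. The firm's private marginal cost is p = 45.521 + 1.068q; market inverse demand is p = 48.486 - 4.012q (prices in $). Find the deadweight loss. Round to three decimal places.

DWL = $29.271

Market equilibrium (private): 45.521 + 1.068q = 48.486 - 4.012q → q_m = 0.5837.
Social marginal cost = private MC − MEB = 28.452 + 0.991q.
Set SMC = demand: 28.452 + 0.991q = 48.486 - 4.012q → q* = 4.0044.
The welfare-loss triangle has base |q_m − q*| and height MEB(q_m) (the vertical gap between SMC and demand is zero at q* and MEB at q_m).
DWL = ½ × 3.4207 × 17.1139 = 29.2708.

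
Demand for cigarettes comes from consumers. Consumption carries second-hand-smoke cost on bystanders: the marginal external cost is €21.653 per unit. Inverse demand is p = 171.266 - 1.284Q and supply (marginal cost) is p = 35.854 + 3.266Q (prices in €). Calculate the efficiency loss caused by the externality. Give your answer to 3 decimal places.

Market equilibrium (private): 35.854 + 3.266Q = 171.266 - 1.284Q → Q_m = 29.7609.
Social marginal benefit = demand − MEC = 149.613 - 1.284Q.
Set SMB = MC: 149.613 - 1.284Q = 35.854 + 3.266Q → Q* = 25.0020.
The welfare-loss triangle has base |Q_m − Q*| and height MEC(Q_m) (the vertical gap between SMB and MC is zero at Q* and MEC at Q_m).
DWL = ½ × 4.7589 × 21.6530 = 51.5222.

DWL = €51.522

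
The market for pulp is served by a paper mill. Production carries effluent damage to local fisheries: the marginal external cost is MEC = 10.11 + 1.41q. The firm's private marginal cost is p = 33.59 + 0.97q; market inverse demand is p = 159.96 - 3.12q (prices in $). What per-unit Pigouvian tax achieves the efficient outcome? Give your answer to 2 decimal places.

Social marginal cost = private MC + MEC = 43.70 + 2.38q.
Set SMC = demand: 43.70 + 2.38q = 159.96 - 3.12q → q* = 21.1382.
The Pigouvian tax equals MEC at q*: 10.11 + 1.41×21.1382 = 39.9149.

tax = $39.91 per unit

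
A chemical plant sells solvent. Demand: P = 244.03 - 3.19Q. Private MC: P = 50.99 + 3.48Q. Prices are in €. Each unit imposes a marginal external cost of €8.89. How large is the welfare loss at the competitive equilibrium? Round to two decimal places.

DWL = €5.92

Market equilibrium (private): 50.99 + 3.48Q = 244.03 - 3.19Q → Q_m = 28.9415.
Social marginal cost = private MC + MEC = 59.88 + 3.48Q.
Set SMC = demand: 59.88 + 3.48Q = 244.03 - 3.19Q → Q* = 27.6087.
The welfare-loss triangle has base |Q_m − Q*| and height MEC(Q_m) (the vertical gap between SMC and demand is zero at Q* and MEC at Q_m).
DWL = ½ × 1.3328 × 8.8900 = 5.9243.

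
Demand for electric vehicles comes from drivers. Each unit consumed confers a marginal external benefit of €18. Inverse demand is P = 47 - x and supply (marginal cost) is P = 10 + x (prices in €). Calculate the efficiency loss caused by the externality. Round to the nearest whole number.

DWL = €81

Market equilibrium (private): 10 + x = 47 - x → x_m = 18.5000.
Social marginal benefit = demand + MEB = 65 - x.
Set SMB = MC: 65 - x = 10 + x → x* = 27.5000.
Height of the DWL triangle at x_m is SMB(x_m) − MC(x_m) = MEB(x_m) = 18.0000.
DWL = ½ × 9.0000 × 18.0000 = 81.0000.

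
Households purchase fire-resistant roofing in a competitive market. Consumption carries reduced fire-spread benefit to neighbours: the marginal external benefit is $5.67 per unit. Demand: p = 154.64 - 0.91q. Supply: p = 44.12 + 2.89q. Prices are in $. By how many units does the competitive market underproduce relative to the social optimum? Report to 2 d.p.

Market equilibrium (private): 44.12 + 2.89q = 154.64 - 0.91q → q_m = 29.0842.
Social marginal benefit = demand + MEB = 160.31 - 0.91q.
Set SMB = MC: 160.31 - 0.91q = 44.12 + 2.89q → q* = 30.5763.
Gap = |29.0842 − 30.5763| = 1.4921.

1.49 units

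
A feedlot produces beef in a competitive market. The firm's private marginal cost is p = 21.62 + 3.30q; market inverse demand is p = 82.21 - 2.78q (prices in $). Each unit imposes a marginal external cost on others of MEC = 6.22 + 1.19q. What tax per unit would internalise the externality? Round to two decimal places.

tax = $15.12 per unit

Social marginal cost = private MC + MEC = 27.84 + 4.49q.
Set SMC = demand: 27.84 + 4.49q = 82.21 - 2.78q → q* = 7.4787.
The Pigouvian tax equals MEC at q*: 6.22 + 1.19×7.4787 = 15.1197.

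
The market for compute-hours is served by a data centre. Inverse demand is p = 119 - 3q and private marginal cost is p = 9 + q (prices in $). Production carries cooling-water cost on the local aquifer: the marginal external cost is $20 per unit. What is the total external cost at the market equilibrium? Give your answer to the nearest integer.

Market equilibrium (private): 9 + q = 119 - 3q → q_m = 27.5000.
Total external cost = MEC × q_m = 20 × 27.5000 = 550.0000.

$550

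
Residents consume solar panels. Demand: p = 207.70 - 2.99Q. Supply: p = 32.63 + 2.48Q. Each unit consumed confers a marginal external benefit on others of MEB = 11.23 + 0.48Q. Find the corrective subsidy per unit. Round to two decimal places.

subsidy = 29.15 per unit

Social marginal benefit = demand + MEB = 218.93 - 2.51Q.
Set SMB = MC: 218.93 - 2.51Q = 32.63 + 2.48Q → Q* = 37.3347.
The Pigouvian subsidy equals MEB at Q*: 11.23 + 0.48×37.3347 = 29.1507.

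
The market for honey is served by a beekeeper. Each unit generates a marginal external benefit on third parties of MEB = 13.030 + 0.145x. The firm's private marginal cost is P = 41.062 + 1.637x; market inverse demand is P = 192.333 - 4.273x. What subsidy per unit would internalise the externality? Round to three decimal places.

Social marginal cost = private MC − MEB = 28.032 + 1.492x.
Set SMC = demand: 28.032 + 1.492x = 192.333 - 4.273x → x* = 28.4997.
The Pigouvian subsidy equals MEB at x*: 13.030 + 0.145×28.4997 = 17.1625.

subsidy = 17.162 per unit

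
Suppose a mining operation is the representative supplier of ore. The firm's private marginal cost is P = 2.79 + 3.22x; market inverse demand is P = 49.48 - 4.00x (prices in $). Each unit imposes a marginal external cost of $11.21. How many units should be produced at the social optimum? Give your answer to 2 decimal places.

Social marginal cost = private MC + MEC = 14.00 + 3.22x.
Set SMC = demand: 14.00 + 3.22x = 49.48 - 4.00x → x* = 4.9141.

x* = 4.91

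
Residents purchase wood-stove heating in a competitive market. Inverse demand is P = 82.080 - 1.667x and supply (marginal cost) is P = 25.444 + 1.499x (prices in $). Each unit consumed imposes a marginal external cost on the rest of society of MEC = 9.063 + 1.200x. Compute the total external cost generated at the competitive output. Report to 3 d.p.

Market equilibrium (private): 25.444 + 1.499x = 82.080 - 1.667x → x_m = 17.8888.
Total external cost = ∫₀^{x_m} (9.063 + 1.200x) dx = 9.063×17.8888 + ½×1.200×17.8888² = 354.1317.

$354.132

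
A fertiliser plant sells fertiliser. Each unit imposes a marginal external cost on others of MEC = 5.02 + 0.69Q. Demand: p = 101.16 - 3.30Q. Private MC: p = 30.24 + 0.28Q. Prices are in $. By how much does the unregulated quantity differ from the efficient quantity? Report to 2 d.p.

4.38 units

Market equilibrium (private): 30.24 + 0.28Q = 101.16 - 3.30Q → Q_m = 19.8101.
Social marginal cost = private MC + MEC = 35.26 + 0.97Q.
Set SMC = demand: 35.26 + 0.97Q = 101.16 - 3.30Q → Q* = 15.4333.
Gap = |19.8101 − 15.4333| = 4.3768.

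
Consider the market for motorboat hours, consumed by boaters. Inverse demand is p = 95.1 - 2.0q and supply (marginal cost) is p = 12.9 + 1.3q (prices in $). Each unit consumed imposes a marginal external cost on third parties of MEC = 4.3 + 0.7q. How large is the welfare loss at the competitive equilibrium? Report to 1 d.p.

DWL = $59.1

Market equilibrium (private): 12.9 + 1.3q = 95.1 - 2.0q → q_m = 24.9091.
Social marginal benefit = demand − MEC = 90.8 - 2.7q.
Set SMB = MC: 90.8 - 2.7q = 12.9 + 1.3q → q* = 19.4750.
Between q* and q_m the wedge MC − SMB runs linearly from 0 to MEC(q_m), so the loss is a triangle.
DWL = ½ × 5.4341 × 21.7364 = 59.0589.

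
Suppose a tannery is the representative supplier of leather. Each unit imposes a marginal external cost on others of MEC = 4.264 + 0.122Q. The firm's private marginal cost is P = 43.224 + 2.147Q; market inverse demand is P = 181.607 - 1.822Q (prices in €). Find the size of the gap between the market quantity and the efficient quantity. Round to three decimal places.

Market equilibrium (private): 43.224 + 2.147Q = 181.607 - 1.822Q → Q_m = 34.8660.
Social marginal cost = private MC + MEC = 47.488 + 2.269Q.
Set SMC = demand: 47.488 + 2.269Q = 181.607 - 1.822Q → Q* = 32.7839.
Gap = |34.8660 − 32.7839| = 2.0821.

2.082 units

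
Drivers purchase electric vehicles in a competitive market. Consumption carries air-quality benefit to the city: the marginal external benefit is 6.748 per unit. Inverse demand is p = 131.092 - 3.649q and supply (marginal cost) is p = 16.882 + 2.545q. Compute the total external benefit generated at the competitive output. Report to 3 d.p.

124.425

Market equilibrium (private): 16.882 + 2.545q = 131.092 - 3.649q → q_m = 18.4388.
Total external benefit = MEB × q_m = 6.748 × 18.4388 = 124.4250.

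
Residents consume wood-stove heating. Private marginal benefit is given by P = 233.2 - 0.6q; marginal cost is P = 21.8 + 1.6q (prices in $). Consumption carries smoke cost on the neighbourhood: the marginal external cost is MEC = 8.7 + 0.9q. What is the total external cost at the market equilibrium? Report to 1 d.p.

$4991.0

Market equilibrium (private): 21.8 + 1.6q = 233.2 - 0.6q → q_m = 96.0909.
Total external cost = ∫₀^{q_m} (8.7 + 0.9q) dq = 8.7×96.0909 + ½×0.9×96.0909² = 4991.0483.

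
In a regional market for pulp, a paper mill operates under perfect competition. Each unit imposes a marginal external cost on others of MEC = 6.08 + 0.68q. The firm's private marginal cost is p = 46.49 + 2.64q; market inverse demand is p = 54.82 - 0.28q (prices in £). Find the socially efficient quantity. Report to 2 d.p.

Social marginal cost = private MC + MEC = 52.57 + 3.32q.
Set SMC = demand: 52.57 + 3.32q = 54.82 - 0.28q → q* = 0.6250.

q* = 0.63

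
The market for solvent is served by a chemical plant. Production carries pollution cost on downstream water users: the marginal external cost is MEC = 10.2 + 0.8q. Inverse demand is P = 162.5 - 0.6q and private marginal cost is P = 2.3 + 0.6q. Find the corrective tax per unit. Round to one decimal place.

tax = 70.2 per unit

Social marginal cost = private MC + MEC = 12.5 + 1.4q.
Set SMC = demand: 12.5 + 1.4q = 162.5 - 0.6q → q* = 75.0000.
The Pigouvian tax equals MEC at q*: 10.2 + 0.8×75.0000 = 70.2000.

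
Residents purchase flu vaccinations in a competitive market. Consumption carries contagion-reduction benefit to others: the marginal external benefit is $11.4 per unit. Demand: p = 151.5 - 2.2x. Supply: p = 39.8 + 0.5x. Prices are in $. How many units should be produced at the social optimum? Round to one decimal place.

x* = 45.6

Social marginal benefit = demand + MEB = 162.9 - 2.2x.
Set SMB = MC: 162.9 - 2.2x = 39.8 + 0.5x → x* = 45.5926.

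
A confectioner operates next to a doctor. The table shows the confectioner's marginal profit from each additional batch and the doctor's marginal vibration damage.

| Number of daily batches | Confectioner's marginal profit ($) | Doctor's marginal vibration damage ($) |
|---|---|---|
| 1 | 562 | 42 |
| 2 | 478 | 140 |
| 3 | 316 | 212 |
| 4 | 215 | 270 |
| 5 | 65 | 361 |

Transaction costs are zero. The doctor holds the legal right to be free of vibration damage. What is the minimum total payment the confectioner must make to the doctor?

Efficient level: marginal profit ≥ marginal vibration damage through level 3, so k* = 3.
With the doctor holding the right, the confectioner must at least compensate total damage at k*: 42 + 140 + 212 = 394.

$394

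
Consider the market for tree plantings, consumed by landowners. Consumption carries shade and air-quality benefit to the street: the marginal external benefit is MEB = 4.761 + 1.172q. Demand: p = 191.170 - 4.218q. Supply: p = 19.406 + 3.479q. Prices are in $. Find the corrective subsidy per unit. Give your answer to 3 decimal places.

subsidy = $36.468 per unit

Social marginal benefit = demand + MEB = 195.931 - 3.046q.
Set SMB = MC: 195.931 - 3.046q = 19.406 + 3.479q → q* = 27.0536.
The Pigouvian subsidy equals MEB at q*: 4.761 + 1.172×27.0536 = 36.4678.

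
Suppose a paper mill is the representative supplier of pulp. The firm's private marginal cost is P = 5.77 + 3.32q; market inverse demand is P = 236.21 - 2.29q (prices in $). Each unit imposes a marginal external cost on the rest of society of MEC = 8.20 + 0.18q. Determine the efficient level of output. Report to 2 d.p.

Social marginal cost = private MC + MEC = 13.97 + 3.50q.
Set SMC = demand: 13.97 + 3.50q = 236.21 - 2.29q → q* = 38.3834.

q* = 38.38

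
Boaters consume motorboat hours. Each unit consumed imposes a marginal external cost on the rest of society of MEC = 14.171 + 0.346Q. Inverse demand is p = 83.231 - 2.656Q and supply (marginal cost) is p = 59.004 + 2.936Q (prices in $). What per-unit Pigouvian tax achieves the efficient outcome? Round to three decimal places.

Social marginal benefit = demand − MEC = 69.060 - 3.002Q.
Set SMB = MC: 69.060 - 3.002Q = 59.004 + 2.936Q → Q* = 1.6935.
The Pigouvian tax equals MEC at Q*: 14.171 + 0.346×1.6935 = 14.7570.

tax = $14.757 per unit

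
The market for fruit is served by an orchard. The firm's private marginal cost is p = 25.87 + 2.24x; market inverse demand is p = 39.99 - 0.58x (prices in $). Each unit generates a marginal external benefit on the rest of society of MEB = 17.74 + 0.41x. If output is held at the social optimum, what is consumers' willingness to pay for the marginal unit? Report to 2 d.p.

P = $32.32

Social marginal cost = private MC − MEB = 8.13 + 1.83x.
Set SMC = demand: 8.13 + 1.83x = 39.99 - 0.58x → x* = 13.2199.
Consumer price on the demand curve at x*: 39.99 − 0.58×13.2199 = 32.3225.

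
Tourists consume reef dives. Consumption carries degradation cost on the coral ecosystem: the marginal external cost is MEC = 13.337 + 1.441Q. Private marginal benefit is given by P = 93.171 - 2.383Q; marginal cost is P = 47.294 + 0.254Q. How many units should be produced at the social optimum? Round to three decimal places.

Q* = 7.979

Social marginal benefit = demand − MEC = 79.834 - 3.824Q.
Set SMB = MC: 79.834 - 3.824Q = 47.294 + 0.254Q → Q* = 7.9794.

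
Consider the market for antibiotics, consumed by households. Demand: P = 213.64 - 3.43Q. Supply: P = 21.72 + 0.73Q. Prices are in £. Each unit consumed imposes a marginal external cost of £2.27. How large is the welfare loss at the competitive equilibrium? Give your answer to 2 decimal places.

Market equilibrium (private): 21.72 + 0.73Q = 213.64 - 3.43Q → Q_m = 46.1346.
Social marginal benefit = demand − MEC = 211.37 - 3.43Q.
Set SMB = MC: 211.37 - 3.43Q = 21.72 + 0.73Q → Q* = 45.5889.
Between Q* and Q_m the wedge MC − SMB runs linearly from 0 to MEC(Q_m), so the loss is a triangle.
DWL = ½ × 0.5457 × 2.2700 = 0.6194.

DWL = £0.62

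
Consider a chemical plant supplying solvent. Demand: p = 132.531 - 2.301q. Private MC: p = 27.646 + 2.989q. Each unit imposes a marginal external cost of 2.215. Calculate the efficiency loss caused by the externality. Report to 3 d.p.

DWL = 0.464

Market equilibrium (private): 27.646 + 2.989q = 132.531 - 2.301q → q_m = 19.8270.
Social marginal cost = private MC + MEC = 29.861 + 2.989q.
Set SMC = demand: 29.861 + 2.989q = 132.531 - 2.301q → q* = 19.4083.
The welfare-loss triangle has base |q_m − q*| and height MEC(q_m) (the vertical gap between SMC and demand is zero at q* and MEC at q_m).
DWL = ½ × 0.4187 × 2.2150 = 0.4637.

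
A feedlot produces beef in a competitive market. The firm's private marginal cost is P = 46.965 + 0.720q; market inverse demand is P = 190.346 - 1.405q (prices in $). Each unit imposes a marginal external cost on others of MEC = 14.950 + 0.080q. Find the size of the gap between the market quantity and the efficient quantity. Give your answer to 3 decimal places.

9.228 units

Market equilibrium (private): 46.965 + 0.720q = 190.346 - 1.405q → q_m = 67.4734.
Social marginal cost = private MC + MEC = 61.915 + 0.800q.
Set SMC = demand: 61.915 + 0.800q = 190.346 - 1.405q → q* = 58.2454.
Gap = |67.4734 − 58.2454| = 9.2280.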